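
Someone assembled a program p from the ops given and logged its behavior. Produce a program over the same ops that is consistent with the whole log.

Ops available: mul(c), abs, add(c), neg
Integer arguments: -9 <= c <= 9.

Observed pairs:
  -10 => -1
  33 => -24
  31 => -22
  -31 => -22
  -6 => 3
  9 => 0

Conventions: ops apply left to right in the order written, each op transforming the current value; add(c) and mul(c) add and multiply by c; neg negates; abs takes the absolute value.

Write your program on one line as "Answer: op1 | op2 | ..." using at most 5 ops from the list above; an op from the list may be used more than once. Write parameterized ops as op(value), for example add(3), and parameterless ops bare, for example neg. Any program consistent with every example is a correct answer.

neg | abs | neg | add(9)

Check, running the answer program on each example:
  -10 -> 10 -> 10 -> -10 -> -1
  33 -> -33 -> 33 -> -33 -> -24
  31 -> -31 -> 31 -> -31 -> -22
  -31 -> 31 -> 31 -> -31 -> -22
  -6 -> 6 -> 6 -> -6 -> 3
  9 -> -9 -> 9 -> -9 -> 0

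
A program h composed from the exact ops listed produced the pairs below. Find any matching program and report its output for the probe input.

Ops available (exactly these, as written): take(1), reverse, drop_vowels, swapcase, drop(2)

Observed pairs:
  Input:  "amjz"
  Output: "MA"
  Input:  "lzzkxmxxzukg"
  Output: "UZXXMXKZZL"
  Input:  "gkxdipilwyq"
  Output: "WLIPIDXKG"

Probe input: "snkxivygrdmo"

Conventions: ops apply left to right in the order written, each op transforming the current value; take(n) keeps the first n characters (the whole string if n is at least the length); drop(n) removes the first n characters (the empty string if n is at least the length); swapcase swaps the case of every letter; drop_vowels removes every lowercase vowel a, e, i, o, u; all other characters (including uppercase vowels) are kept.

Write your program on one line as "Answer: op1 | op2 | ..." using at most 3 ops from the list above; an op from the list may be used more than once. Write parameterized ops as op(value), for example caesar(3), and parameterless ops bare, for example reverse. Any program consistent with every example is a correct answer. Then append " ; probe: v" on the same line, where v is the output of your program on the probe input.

reverse | drop(2) | swapcase ; probe: "DRGYVIXKNS"

Check, running the answer program on each example:
  "amjz" -> "zjma" -> "ma" -> "MA"
  "lzzkxmxxzukg" -> "gkuzxxmxkzzl" -> "uzxxmxkzzl" -> "UZXXMXKZZL"
  "gkxdipilwyq" -> "qywlipidxkg" -> "wlipidxkg" -> "WLIPIDXKG"
  probe: "snkxivygrdmo" -> "omdrgyvixkns" -> "drgyvixkns" -> "DRGYVIXKNS"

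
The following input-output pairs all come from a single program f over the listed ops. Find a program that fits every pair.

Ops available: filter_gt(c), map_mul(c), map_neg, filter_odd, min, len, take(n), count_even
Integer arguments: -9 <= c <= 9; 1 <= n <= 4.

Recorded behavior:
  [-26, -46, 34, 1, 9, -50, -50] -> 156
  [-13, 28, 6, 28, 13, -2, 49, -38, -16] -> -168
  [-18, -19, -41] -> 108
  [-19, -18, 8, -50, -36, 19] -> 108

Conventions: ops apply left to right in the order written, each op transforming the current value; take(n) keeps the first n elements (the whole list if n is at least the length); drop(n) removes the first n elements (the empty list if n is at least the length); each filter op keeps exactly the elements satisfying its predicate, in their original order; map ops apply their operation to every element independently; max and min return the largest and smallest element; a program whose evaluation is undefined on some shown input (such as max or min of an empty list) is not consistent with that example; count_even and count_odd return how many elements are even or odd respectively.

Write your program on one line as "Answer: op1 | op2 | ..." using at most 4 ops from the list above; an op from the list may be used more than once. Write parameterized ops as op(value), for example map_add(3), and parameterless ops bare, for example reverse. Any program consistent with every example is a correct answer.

take(4) | map_mul(-6) | take(2) | min

Check, running the answer program on each example:
  [-26, -46, 34, 1, 9, -50, -50] -> [-26, -46, 34, 1] -> [156, 276, -204, -6] -> [156, 276] -> 156
  [-13, 28, 6, 28, 13, -2, 49, -38, -16] -> [-13, 28, 6, 28] -> [78, -168, -36, -168] -> [78, -168] -> -168
  [-18, -19, -41] -> [-18, -19, -41] -> [108, 114, 246] -> [108, 114] -> 108
  [-19, -18, 8, -50, -36, 19] -> [-19, -18, 8, -50] -> [114, 108, -48, 300] -> [114, 108] -> 108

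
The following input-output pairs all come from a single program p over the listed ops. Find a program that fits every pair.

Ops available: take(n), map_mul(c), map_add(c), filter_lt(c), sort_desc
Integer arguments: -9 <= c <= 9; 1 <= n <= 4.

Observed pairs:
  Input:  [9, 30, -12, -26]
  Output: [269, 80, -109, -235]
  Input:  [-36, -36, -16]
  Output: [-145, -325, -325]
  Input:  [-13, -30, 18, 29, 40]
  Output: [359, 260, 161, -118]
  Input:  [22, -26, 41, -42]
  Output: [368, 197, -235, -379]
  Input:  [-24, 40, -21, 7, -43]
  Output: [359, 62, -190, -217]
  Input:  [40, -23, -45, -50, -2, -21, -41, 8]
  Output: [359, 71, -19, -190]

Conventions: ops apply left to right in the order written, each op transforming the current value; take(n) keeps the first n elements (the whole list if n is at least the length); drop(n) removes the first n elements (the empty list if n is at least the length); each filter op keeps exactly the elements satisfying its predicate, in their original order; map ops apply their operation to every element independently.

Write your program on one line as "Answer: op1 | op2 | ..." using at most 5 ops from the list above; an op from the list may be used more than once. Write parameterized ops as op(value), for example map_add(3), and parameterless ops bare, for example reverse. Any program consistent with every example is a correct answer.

sort_desc | take(4) | map_mul(9) | map_add(-1)

Check, running the answer program on each example:
  [9, 30, -12, -26] -> [30, 9, -12, -26] -> [30, 9, -12, -26] -> [270, 81, -108, -234] -> [269, 80, -109, -235]
  [-36, -36, -16] -> [-16, -36, -36] -> [-16, -36, -36] -> [-144, -324, -324] -> [-145, -325, -325]
  [-13, -30, 18, 29, 40] -> [40, 29, 18, -13, -30] -> [40, 29, 18, -13] -> [360, 261, 162, -117] -> [359, 260, 161, -118]
  [22, -26, 41, -42] -> [41, 22, -26, -42] -> [41, 22, -26, -42] -> [369, 198, -234, -378] -> [368, 197, -235, -379]
  [-24, 40, -21, 7, -43] -> [40, 7, -21, -24, -43] -> [40, 7, -21, -24] -> [360, 63, -189, -216] -> [359, 62, -190, -217]
  [40, -23, -45, -50, -2, -21, -41, 8] -> [40, 8, -2, -21, -23, -41, -45, -50] -> [40, 8, -2, -21] -> [360, 72, -18, -189] -> [359, 71, -19, -190]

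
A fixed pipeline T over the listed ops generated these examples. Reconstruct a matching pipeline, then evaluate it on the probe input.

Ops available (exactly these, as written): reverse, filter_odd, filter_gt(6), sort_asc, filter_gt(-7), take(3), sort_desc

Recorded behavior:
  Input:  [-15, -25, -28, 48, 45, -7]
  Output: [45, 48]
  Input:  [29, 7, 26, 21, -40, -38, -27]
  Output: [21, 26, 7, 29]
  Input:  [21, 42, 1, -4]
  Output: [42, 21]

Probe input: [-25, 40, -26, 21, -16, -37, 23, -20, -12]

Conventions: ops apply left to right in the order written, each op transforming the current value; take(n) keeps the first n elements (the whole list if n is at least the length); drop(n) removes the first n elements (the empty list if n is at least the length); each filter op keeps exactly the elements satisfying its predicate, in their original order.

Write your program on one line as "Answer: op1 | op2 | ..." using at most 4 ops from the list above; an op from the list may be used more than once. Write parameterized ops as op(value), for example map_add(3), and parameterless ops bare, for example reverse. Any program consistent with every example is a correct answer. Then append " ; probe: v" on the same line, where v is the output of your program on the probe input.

reverse | filter_gt(-7) | filter_gt(6) ; probe: [23, 21, 40]

Check, running the answer program on each example:
  [-15, -25, -28, 48, 45, -7] -> [-7, 45, 48, -28, -25, -15] -> [45, 48] -> [45, 48]
  [29, 7, 26, 21, -40, -38, -27] -> [-27, -38, -40, 21, 26, 7, 29] -> [21, 26, 7, 29] -> [21, 26, 7, 29]
  [21, 42, 1, -4] -> [-4, 1, 42, 21] -> [-4, 1, 42, 21] -> [42, 21]
  probe: [-25, 40, -26, 21, -16, -37, 23, -20, -12] -> [-12, -20, 23, -37, -16, 21, -26, 40, -25] -> [23, 21, 40] -> [23, 21, 40]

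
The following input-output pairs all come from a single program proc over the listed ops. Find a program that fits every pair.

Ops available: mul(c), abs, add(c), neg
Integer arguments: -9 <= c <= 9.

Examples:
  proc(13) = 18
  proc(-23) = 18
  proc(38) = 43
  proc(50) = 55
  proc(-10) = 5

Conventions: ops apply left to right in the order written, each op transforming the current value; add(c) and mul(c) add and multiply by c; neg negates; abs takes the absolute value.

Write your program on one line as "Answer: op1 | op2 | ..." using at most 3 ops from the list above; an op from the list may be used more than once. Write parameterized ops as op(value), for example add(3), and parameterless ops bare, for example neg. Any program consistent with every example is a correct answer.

neg | add(-5) | abs

Check, running the answer program on each example:
  13 -> -13 -> -18 -> 18
  -23 -> 23 -> 18 -> 18
  38 -> -38 -> -43 -> 43
  50 -> -50 -> -55 -> 55
  -10 -> 10 -> 5 -> 5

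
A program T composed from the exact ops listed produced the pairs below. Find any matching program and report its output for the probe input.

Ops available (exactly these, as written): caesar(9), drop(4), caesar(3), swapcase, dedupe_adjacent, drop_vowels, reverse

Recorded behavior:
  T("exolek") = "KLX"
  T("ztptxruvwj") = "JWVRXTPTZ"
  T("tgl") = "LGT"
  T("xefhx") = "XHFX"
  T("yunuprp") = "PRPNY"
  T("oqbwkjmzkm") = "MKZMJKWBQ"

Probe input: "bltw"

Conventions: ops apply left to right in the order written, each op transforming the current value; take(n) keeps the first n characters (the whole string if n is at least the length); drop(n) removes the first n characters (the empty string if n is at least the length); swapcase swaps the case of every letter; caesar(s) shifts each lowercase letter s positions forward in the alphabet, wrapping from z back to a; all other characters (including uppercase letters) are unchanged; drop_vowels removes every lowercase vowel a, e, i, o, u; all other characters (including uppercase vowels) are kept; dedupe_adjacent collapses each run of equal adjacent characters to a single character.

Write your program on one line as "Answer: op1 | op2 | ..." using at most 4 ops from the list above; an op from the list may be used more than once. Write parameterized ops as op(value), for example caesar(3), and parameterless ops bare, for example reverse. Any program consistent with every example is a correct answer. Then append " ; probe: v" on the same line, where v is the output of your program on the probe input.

reverse | drop_vowels | swapcase ; probe: "WTLB"

Check, running the answer program on each example:
  "exolek" -> "keloxe" -> "klx" -> "KLX"
  "ztptxruvwj" -> "jwvurxtptz" -> "jwvrxtptz" -> "JWVRXTPTZ"
  "tgl" -> "lgt" -> "lgt" -> "LGT"
  "xefhx" -> "xhfex" -> "xhfx" -> "XHFX"
  "yunuprp" -> "prpunuy" -> "prpny" -> "PRPNY"
  "oqbwkjmzkm" -> "mkzmjkwbqo" -> "mkzmjkwbq" -> "MKZMJKWBQ"
  probe: "bltw" -> "wtlb" -> "wtlb" -> "WTLB"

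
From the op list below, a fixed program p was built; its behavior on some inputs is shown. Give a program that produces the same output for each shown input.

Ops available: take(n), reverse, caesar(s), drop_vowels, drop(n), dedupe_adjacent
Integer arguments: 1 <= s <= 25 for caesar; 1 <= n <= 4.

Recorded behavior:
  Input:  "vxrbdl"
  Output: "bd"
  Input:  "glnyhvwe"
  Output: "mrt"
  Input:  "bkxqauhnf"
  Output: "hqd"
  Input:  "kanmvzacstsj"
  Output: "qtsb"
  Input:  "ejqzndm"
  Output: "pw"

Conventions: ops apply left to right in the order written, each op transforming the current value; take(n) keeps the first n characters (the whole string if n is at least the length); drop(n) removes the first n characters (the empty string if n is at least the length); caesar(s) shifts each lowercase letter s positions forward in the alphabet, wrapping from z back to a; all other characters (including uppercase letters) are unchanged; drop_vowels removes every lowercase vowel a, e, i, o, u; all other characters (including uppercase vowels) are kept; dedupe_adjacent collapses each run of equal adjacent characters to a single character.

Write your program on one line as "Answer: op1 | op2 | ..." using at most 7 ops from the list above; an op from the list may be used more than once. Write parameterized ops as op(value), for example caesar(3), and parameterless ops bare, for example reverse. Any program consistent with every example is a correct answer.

drop_vowels | reverse | drop(4) | reverse | caesar(6) | take(4)

Check, running the answer program on each example:
  "vxrbdl" -> "vxrbdl" -> "ldbrxv" -> "xv" -> "vx" -> "bd" -> "bd"
  "glnyhvwe" -> "glnyhvw" -> "wvhynlg" -> "nlg" -> "gln" -> "mrt" -> "mrt"
  "bkxqauhnf" -> "bkxqhnf" -> "fnhqxkb" -> "xkb" -> "bkx" -> "hqd" -> "hqd"
  "kanmvzacstsj" -> "knmvzcstsj" -> "jstsczvmnk" -> "czvmnk" -> "knmvzc" -> "qtsbfi" -> "qtsb"
  "ejqzndm" -> "jqzndm" -> "mdnzqj" -> "qj" -> "jq" -> "pw" -> "pw"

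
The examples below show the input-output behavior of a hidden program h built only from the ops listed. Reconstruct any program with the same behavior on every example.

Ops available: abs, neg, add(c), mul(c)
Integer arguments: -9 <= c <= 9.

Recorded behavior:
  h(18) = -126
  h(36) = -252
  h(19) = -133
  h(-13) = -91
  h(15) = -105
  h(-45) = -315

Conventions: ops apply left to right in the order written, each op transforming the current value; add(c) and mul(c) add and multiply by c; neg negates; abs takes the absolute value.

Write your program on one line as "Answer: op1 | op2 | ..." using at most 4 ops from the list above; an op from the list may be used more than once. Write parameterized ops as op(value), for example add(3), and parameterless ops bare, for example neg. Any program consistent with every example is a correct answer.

mul(7) | neg | abs | neg

Check, running the answer program on each example:
  18 -> 126 -> -126 -> 126 -> -126
  36 -> 252 -> -252 -> 252 -> -252
  19 -> 133 -> -133 -> 133 -> -133
  -13 -> -91 -> 91 -> 91 -> -91
  15 -> 105 -> -105 -> 105 -> -105
  -45 -> -315 -> 315 -> 315 -> -315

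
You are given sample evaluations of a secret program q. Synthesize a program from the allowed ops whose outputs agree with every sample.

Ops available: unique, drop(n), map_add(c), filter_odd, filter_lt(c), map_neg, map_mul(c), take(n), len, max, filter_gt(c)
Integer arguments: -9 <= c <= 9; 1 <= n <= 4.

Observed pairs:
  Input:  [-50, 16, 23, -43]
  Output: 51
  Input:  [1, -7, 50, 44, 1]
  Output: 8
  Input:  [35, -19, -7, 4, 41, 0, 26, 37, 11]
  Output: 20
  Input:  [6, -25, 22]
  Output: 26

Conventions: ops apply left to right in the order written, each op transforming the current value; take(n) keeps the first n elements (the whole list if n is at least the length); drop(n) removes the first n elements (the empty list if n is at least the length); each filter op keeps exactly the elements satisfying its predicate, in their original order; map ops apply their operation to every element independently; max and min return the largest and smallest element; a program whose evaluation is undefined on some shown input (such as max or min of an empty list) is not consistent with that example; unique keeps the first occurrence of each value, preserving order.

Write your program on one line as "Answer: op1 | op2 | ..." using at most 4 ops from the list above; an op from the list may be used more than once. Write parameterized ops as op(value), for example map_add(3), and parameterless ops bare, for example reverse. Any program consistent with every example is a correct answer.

map_neg | map_add(-8) | map_add(9) | max

Check, running the answer program on each example:
  [-50, 16, 23, -43] -> [50, -16, -23, 43] -> [42, -24, -31, 35] -> [51, -15, -22, 44] -> 51
  [1, -7, 50, 44, 1] -> [-1, 7, -50, -44, -1] -> [-9, -1, -58, -52, -9] -> [0, 8, -49, -43, 0] -> 8
  [35, -19, -7, 4, 41, 0, 26, 37, 11] -> [-35, 19, 7, -4, -41, 0, -26, -37, -11] -> [-43, 11, -1, -12, -49, -8, -34, -45, -19] -> [-34, 20, 8, -3, -40, 1, -25, -36, -10] -> 20
  [6, -25, 22] -> [-6, 25, -22] -> [-14, 17, -30] -> [-5, 26, -21] -> 26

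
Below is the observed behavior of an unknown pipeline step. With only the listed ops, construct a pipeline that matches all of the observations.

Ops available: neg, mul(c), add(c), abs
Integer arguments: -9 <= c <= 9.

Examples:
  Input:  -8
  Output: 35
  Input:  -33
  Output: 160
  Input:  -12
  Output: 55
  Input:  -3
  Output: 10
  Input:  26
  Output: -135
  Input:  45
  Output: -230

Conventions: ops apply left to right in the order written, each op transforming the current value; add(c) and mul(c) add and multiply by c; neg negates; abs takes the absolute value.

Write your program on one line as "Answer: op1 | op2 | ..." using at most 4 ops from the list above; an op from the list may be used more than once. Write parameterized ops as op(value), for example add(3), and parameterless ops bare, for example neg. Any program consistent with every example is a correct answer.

add(-5) | neg | add(-6) | mul(5)

Check, running the answer program on each example:
  -8 -> -13 -> 13 -> 7 -> 35
  -33 -> -38 -> 38 -> 32 -> 160
  -12 -> -17 -> 17 -> 11 -> 55
  -3 -> -8 -> 8 -> 2 -> 10
  26 -> 21 -> -21 -> -27 -> -135
  45 -> 40 -> -40 -> -46 -> -230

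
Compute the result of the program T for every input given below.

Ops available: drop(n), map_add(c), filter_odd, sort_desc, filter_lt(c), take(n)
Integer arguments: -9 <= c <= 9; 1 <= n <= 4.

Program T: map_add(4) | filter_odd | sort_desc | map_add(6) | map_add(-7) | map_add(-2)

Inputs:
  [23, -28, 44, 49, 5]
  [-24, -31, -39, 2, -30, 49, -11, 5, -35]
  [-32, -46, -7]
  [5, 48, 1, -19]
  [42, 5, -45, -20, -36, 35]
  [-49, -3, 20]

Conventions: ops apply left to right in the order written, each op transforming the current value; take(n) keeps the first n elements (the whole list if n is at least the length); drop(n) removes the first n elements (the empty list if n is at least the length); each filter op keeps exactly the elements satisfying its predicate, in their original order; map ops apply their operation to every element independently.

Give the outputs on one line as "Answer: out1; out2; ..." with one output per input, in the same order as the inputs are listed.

Execution, op by op:
  [23, -28, 44, 49, 5] -> [27, -24, 48, 53, 9] -> [27, 53, 9] -> [53, 27, 9] -> [59, 33, 15] -> [52, 26, 8] -> [50, 24, 6]
  [-24, -31, -39, 2, -30, 49, -11, 5, -35] -> [-20, -27, -35, 6, -26, 53, -7, 9, -31] -> [-27, -35, 53, -7, 9, -31] -> [53, 9, -7, -27, -31, -35] -> [59, 15, -1, -21, -25, -29] -> [52, 8, -8, -28, -32, -36] -> [50, 6, -10, -30, -34, -38]
  [-32, -46, -7] -> [-28, -42, -3] -> [-3] -> [-3] -> [3] -> [-4] -> [-6]
  [5, 48, 1, -19] -> [9, 52, 5, -15] -> [9, 5, -15] -> [9, 5, -15] -> [15, 11, -9] -> [8, 4, -16] -> [6, 2, -18]
  [42, 5, -45, -20, -36, 35] -> [46, 9, -41, -16, -32, 39] -> [9, -41, 39] -> [39, 9, -41] -> [45, 15, -35] -> [38, 8, -42] -> [36, 6, -44]
  [-49, -3, 20] -> [-45, 1, 24] -> [-45, 1] -> [1, -45] -> [7, -39] -> [0, -46] -> [-2, -48]

[50, 24, 6]; [50, 6, -10, -30, -34, -38]; [-6]; [6, 2, -18]; [36, 6, -44]; [-2, -48]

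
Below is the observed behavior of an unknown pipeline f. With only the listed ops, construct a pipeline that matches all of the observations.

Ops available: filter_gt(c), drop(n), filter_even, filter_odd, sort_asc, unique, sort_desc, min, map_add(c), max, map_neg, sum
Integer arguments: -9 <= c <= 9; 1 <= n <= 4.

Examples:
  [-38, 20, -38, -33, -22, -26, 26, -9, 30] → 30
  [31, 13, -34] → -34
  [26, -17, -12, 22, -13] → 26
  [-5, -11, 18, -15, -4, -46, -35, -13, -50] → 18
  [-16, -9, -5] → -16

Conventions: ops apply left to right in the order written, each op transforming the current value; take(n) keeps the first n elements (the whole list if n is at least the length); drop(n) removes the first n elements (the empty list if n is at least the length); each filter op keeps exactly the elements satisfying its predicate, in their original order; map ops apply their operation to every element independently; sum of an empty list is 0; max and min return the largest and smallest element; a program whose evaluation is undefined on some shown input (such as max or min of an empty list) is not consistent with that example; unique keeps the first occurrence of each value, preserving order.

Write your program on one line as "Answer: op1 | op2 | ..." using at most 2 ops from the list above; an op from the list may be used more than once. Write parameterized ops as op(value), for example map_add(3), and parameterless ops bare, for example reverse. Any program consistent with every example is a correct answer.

filter_even | max

Check, running the answer program on each example:
  [-38, 20, -38, -33, -22, -26, 26, -9, 30] -> [-38, 20, -38, -22, -26, 26, 30] -> 30
  [31, 13, -34] -> [-34] -> -34
  [26, -17, -12, 22, -13] -> [26, -12, 22] -> 26
  [-5, -11, 18, -15, -4, -46, -35, -13, -50] -> [18, -4, -46, -50] -> 18
  [-16, -9, -5] -> [-16] -> -16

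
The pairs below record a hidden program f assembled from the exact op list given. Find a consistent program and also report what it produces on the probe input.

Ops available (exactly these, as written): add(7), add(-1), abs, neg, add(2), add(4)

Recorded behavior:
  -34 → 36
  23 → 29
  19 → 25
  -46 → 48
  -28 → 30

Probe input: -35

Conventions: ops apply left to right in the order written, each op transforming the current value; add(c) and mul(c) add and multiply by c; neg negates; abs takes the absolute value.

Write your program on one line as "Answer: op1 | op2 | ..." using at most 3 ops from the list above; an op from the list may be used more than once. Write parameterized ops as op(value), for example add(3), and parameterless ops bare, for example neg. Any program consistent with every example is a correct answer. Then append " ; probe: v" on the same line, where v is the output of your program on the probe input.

add(2) | abs | add(4) ; probe: 37

Check, running the answer program on each example:
  -34 -> -32 -> 32 -> 36
  23 -> 25 -> 25 -> 29
  19 -> 21 -> 21 -> 25
  -46 -> -44 -> 44 -> 48
  -28 -> -26 -> 26 -> 30
  probe: -35 -> -33 -> 33 -> 37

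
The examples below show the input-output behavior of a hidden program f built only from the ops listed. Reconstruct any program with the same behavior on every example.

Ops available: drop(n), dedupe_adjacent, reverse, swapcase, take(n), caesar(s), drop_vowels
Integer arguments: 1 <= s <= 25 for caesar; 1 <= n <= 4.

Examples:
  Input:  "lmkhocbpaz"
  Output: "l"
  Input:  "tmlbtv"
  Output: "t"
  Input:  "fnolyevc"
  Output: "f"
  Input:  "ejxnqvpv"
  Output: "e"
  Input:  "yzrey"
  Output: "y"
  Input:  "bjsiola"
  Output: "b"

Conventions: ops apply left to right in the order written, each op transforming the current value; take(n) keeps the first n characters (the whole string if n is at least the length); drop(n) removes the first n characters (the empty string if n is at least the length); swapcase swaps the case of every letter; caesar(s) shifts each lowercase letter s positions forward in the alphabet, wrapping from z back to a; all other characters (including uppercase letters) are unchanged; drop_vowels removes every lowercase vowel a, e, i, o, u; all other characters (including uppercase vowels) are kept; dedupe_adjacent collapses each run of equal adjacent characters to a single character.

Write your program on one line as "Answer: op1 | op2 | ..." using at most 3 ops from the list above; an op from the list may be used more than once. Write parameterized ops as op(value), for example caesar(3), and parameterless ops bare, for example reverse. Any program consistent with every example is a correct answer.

swapcase | take(1) | swapcase

Check, running the answer program on each example:
  "lmkhocbpaz" -> "LMKHOCBPAZ" -> "L" -> "l"
  "tmlbtv" -> "TMLBTV" -> "T" -> "t"
  "fnolyevc" -> "FNOLYEVC" -> "F" -> "f"
  "ejxnqvpv" -> "EJXNQVPV" -> "E" -> "e"
  "yzrey" -> "YZREY" -> "Y" -> "y"
  "bjsiola" -> "BJSIOLA" -> "B" -> "b"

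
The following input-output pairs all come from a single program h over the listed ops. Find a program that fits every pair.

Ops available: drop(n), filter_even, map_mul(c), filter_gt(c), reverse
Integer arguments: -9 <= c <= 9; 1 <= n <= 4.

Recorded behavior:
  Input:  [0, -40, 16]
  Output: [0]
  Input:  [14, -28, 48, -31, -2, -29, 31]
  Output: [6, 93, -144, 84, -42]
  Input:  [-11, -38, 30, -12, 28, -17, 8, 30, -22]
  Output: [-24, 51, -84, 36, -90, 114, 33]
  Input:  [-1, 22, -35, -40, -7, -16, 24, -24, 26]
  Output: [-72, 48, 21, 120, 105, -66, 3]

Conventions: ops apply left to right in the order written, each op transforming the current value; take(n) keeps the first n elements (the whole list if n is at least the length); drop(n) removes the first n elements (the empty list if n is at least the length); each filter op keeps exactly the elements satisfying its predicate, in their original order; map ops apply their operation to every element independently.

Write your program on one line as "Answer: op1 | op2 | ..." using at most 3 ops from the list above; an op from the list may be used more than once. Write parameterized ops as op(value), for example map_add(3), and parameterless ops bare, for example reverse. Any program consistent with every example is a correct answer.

reverse | map_mul(-3) | drop(2)

Check, running the answer program on each example:
  [0, -40, 16] -> [16, -40, 0] -> [-48, 120, 0] -> [0]
  [14, -28, 48, -31, -2, -29, 31] -> [31, -29, -2, -31, 48, -28, 14] -> [-93, 87, 6, 93, -144, 84, -42] -> [6, 93, -144, 84, -42]
  [-11, -38, 30, -12, 28, -17, 8, 30, -22] -> [-22, 30, 8, -17, 28, -12, 30, -38, -11] -> [66, -90, -24, 51, -84, 36, -90, 114, 33] -> [-24, 51, -84, 36, -90, 114, 33]
  [-1, 22, -35, -40, -7, -16, 24, -24, 26] -> [26, -24, 24, -16, -7, -40, -35, 22, -1] -> [-78, 72, -72, 48, 21, 120, 105, -66, 3] -> [-72, 48, 21, 120, 105, -66, 3]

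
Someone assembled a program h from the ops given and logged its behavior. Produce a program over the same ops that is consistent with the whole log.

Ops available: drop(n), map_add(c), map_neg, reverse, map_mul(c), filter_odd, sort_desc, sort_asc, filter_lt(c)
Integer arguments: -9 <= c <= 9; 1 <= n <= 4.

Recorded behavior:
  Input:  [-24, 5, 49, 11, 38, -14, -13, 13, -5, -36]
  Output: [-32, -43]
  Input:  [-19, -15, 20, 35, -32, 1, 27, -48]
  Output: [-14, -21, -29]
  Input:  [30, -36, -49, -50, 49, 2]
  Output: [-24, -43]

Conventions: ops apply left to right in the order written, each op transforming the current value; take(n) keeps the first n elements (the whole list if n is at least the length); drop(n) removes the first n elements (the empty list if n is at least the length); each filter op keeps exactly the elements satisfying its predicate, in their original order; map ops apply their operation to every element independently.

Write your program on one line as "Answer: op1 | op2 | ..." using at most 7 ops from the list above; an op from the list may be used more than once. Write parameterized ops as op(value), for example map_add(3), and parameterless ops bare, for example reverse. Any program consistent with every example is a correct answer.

reverse | map_add(-6) | map_neg | sort_asc | filter_lt(-7) | reverse

Check, running the answer program on each example:
  [-24, 5, 49, 11, 38, -14, -13, 13, -5, -36] -> [-36, -5, 13, -13, -14, 38, 11, 49, 5, -24] -> [-42, -11, 7, -19, -20, 32, 5, 43, -1, -30] -> [42, 11, -7, 19, 20, -32, -5, -43, 1, 30] -> [-43, -32, -7, -5, 1, 11, 19, 20, 30, 42] -> [-43, -32] -> [-32, -43]
  [-19, -15, 20, 35, -32, 1, 27, -48] -> [-48, 27, 1, -32, 35, 20, -15, -19] -> [-54, 21, -5, -38, 29, 14, -21, -25] -> [54, -21, 5, 38, -29, -14, 21, 25] -> [-29, -21, -14, 5, 21, 25, 38, 54] -> [-29, -21, -14] -> [-14, -21, -29]
  [30, -36, -49, -50, 49, 2] -> [2, 49, -50, -49, -36, 30] -> [-4, 43, -56, -55, -42, 24] -> [4, -43, 56, 55, 42, -24] -> [-43, -24, 4, 42, 55, 56] -> [-43, -24] -> [-24, -43]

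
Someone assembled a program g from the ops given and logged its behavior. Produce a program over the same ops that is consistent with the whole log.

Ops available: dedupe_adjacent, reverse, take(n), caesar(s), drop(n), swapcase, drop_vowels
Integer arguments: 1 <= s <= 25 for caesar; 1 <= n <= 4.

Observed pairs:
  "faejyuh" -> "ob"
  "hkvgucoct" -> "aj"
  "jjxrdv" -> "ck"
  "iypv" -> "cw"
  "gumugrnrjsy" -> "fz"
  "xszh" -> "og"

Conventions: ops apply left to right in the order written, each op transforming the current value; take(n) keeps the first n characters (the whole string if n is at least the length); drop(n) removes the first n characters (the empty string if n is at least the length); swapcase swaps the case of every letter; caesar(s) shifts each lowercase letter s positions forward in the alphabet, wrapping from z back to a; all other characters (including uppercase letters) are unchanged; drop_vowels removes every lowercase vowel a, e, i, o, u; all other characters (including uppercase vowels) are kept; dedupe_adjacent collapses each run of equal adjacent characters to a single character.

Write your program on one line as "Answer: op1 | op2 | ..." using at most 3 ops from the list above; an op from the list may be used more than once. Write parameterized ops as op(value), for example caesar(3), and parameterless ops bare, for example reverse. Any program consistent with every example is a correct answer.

reverse | take(2) | caesar(7)

Check, running the answer program on each example:
  "faejyuh" -> "huyjeaf" -> "hu" -> "ob"
  "hkvgucoct" -> "tcocugvkh" -> "tc" -> "aj"
  "jjxrdv" -> "vdrxjj" -> "vd" -> "ck"
  "iypv" -> "vpyi" -> "vp" -> "cw"
  "gumugrnrjsy" -> "ysjrnrgumug" -> "ys" -> "fz"
  "xszh" -> "hzsx" -> "hz" -> "og"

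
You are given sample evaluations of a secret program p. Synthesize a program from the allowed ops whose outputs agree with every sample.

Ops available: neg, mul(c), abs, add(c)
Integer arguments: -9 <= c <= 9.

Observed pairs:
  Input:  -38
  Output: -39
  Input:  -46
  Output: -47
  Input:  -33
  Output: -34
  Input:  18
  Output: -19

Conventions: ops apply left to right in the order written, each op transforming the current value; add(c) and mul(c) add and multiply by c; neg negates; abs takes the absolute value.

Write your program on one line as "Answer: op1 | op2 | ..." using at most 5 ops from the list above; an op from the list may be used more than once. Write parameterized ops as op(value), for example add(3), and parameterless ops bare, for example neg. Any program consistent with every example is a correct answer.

neg | abs | add(1) | neg

Check, running the answer program on each example:
  -38 -> 38 -> 38 -> 39 -> -39
  -46 -> 46 -> 46 -> 47 -> -47
  -33 -> 33 -> 33 -> 34 -> -34
  18 -> -18 -> 18 -> 19 -> -19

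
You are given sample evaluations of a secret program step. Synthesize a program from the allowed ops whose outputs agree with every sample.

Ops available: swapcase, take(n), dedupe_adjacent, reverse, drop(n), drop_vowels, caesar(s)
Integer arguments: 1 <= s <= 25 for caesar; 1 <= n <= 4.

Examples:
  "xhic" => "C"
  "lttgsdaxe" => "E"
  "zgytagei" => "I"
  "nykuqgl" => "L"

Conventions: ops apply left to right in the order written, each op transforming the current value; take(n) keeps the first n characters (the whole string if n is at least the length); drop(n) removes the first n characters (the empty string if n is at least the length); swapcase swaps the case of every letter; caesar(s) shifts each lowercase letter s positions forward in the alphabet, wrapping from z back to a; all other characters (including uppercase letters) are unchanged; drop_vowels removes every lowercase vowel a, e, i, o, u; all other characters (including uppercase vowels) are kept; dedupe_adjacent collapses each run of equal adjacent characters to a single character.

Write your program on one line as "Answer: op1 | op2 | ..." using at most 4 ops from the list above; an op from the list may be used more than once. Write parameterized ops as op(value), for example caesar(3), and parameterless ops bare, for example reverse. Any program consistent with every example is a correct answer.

reverse | swapcase | dedupe_adjacent | take(1)

Check, running the answer program on each example:
  "xhic" -> "cihx" -> "CIHX" -> "CIHX" -> "C"
  "lttgsdaxe" -> "exadsgttl" -> "EXADSGTTL" -> "EXADSGTL" -> "E"
  "zgytagei" -> "iegatygz" -> "IEGATYGZ" -> "IEGATYGZ" -> "I"
  "nykuqgl" -> "lgqukyn" -> "LGQUKYN" -> "LGQUKYN" -> "L"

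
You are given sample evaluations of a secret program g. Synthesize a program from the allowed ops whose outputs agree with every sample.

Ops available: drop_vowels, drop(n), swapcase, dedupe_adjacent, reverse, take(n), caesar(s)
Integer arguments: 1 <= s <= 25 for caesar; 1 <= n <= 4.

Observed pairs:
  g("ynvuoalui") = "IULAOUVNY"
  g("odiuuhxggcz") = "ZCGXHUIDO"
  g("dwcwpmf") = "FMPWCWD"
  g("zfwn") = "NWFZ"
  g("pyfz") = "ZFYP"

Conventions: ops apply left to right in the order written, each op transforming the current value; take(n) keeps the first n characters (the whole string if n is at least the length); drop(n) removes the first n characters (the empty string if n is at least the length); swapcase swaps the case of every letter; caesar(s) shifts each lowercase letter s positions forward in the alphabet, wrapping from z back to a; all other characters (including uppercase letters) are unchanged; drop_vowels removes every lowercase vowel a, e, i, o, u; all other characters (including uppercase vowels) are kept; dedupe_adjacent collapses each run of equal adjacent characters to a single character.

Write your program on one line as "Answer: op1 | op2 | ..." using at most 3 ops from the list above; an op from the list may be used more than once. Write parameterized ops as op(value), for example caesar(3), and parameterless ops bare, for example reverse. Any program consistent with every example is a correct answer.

reverse | dedupe_adjacent | swapcase

Check, running the answer program on each example:
  "ynvuoalui" -> "iulaouvny" -> "iulaouvny" -> "IULAOUVNY"
  "odiuuhxggcz" -> "zcggxhuuido" -> "zcgxhuido" -> "ZCGXHUIDO"
  "dwcwpmf" -> "fmpwcwd" -> "fmpwcwd" -> "FMPWCWD"
  "zfwn" -> "nwfz" -> "nwfz" -> "NWFZ"
  "pyfz" -> "zfyp" -> "zfyp" -> "ZFYP"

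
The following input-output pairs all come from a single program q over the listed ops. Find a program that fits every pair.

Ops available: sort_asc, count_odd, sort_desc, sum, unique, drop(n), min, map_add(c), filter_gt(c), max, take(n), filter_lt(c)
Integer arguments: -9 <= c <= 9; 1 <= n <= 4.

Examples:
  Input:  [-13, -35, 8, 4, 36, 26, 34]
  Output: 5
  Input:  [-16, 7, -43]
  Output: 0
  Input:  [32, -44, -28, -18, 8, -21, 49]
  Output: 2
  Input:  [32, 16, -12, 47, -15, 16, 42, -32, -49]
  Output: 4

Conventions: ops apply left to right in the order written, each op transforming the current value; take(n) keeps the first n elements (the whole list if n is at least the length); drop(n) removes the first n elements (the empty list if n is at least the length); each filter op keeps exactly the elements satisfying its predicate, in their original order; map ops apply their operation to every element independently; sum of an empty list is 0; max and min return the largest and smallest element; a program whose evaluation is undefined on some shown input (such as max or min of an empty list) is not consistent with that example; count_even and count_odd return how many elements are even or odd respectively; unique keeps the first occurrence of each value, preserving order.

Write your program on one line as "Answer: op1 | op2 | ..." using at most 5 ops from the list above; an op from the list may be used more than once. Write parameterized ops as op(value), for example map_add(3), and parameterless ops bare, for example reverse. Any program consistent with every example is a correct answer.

map_add(5) | sort_asc | filter_gt(-2) | count_odd

Check, running the answer program on each example:
  [-13, -35, 8, 4, 36, 26, 34] -> [-8, -30, 13, 9, 41, 31, 39] -> [-30, -8, 9, 13, 31, 39, 41] -> [9, 13, 31, 39, 41] -> 5
  [-16, 7, -43] -> [-11, 12, -38] -> [-38, -11, 12] -> [12] -> 0
  [32, -44, -28, -18, 8, -21, 49] -> [37, -39, -23, -13, 13, -16, 54] -> [-39, -23, -16, -13, 13, 37, 54] -> [13, 37, 54] -> 2
  [32, 16, -12, 47, -15, 16, 42, -32, -49] -> [37, 21, -7, 52, -10, 21, 47, -27, -44] -> [-44, -27, -10, -7, 21, 21, 37, 47, 52] -> [21, 21, 37, 47, 52] -> 4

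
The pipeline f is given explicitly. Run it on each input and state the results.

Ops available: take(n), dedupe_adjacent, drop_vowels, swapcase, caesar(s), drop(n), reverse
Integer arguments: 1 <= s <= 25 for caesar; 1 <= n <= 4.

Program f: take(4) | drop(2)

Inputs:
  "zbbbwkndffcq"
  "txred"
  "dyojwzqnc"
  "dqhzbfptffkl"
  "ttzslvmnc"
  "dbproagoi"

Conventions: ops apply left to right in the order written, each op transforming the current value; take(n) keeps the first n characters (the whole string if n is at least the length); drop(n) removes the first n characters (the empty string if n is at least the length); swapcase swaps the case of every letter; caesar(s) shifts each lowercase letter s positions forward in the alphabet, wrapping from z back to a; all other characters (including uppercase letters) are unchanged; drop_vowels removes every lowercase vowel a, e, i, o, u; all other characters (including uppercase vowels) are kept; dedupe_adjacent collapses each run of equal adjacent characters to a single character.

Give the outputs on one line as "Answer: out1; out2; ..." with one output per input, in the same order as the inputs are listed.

"bb"; "re"; "oj"; "hz"; "zs"; "pr"

Execution, op by op:
  "zbbbwkndffcq" -> "zbbb" -> "bb"
  "txred" -> "txre" -> "re"
  "dyojwzqnc" -> "dyoj" -> "oj"
  "dqhzbfptffkl" -> "dqhz" -> "hz"
  "ttzslvmnc" -> "ttzs" -> "zs"
  "dbproagoi" -> "dbpr" -> "pr"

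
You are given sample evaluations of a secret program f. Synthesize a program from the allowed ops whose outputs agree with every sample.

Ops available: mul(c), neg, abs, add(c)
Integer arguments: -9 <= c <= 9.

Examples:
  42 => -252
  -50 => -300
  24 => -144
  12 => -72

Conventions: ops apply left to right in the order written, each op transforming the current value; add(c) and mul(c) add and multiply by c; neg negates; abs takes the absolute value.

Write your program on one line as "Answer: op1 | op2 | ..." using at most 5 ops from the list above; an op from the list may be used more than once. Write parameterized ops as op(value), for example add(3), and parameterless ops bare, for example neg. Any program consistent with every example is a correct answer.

neg | mul(6) | abs | neg

Check, running the answer program on each example:
  42 -> -42 -> -252 -> 252 -> -252
  -50 -> 50 -> 300 -> 300 -> -300
  24 -> -24 -> -144 -> 144 -> -144
  12 -> -12 -> -72 -> 72 -> -72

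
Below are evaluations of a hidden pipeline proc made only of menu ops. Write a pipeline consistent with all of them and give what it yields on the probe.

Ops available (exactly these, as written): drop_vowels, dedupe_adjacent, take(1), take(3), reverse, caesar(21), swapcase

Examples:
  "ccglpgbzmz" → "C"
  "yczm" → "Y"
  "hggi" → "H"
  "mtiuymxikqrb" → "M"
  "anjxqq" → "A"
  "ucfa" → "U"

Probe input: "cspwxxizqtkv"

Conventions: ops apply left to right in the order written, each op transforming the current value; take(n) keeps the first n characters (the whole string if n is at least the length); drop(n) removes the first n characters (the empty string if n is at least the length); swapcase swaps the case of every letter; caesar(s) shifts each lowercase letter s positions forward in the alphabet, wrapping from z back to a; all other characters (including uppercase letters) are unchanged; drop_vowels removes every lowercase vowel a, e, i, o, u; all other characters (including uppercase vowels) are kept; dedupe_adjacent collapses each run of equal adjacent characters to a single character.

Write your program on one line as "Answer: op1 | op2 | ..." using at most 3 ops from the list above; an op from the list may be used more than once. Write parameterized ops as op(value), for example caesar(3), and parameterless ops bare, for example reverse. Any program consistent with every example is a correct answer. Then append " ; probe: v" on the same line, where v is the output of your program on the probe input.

take(3) | swapcase | take(1) ; probe: "C"

Check, running the answer program on each example:
  "ccglpgbzmz" -> "ccg" -> "CCG" -> "C"
  "yczm" -> "ycz" -> "YCZ" -> "Y"
  "hggi" -> "hgg" -> "HGG" -> "H"
  "mtiuymxikqrb" -> "mti" -> "MTI" -> "M"
  "anjxqq" -> "anj" -> "ANJ" -> "A"
  "ucfa" -> "ucf" -> "UCF" -> "U"
  probe: "cspwxxizqtkv" -> "csp" -> "CSP" -> "C"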